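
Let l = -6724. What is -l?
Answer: 6724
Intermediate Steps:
-l = -1*(-6724) = 6724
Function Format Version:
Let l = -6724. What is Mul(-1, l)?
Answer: 6724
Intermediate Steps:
Mul(-1, l) = Mul(-1, -6724) = 6724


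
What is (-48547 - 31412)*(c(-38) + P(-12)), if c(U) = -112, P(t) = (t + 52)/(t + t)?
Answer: 9088673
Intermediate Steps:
P(t) = (52 + t)/(2*t) (P(t) = (52 + t)/((2*t)) = (52 + t)*(1/(2*t)) = (52 + t)/(2*t))
(-48547 - 31412)*(c(-38) + P(-12)) = (-48547 - 31412)*(-112 + (½)*(52 - 12)/(-12)) = -79959*(-112 + (½)*(-1/12)*40) = -79959*(-112 - 5/3) = -79959*(-341/3) = 9088673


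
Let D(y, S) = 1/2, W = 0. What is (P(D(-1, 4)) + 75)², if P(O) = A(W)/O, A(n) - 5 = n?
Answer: 7225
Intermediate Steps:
A(n) = 5 + n
D(y, S) = ½
P(O) = 5/O (P(O) = (5 + 0)/O = 5/O)
(P(D(-1, 4)) + 75)² = (5/(½) + 75)² = (5*2 + 75)² = (10 + 75)² = 85² = 7225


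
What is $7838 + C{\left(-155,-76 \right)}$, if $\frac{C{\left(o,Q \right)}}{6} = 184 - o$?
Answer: $9872$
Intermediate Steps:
$C{\left(o,Q \right)} = 1104 - 6 o$ ($C{\left(o,Q \right)} = 6 \left(184 - o\right) = 1104 - 6 o$)
$7838 + C{\left(-155,-76 \right)} = 7838 + \left(1104 - -930\right) = 7838 + \left(1104 + 930\right) = 7838 + 2034 = 9872$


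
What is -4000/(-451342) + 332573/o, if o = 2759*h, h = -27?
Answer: -74903095483/16810909803 ≈ -4.4556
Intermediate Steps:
o = -74493 (o = 2759*(-27) = -74493)
-4000/(-451342) + 332573/o = -4000/(-451342) + 332573/(-74493) = -4000*(-1/451342) + 332573*(-1/74493) = 2000/225671 - 332573/74493 = -74903095483/16810909803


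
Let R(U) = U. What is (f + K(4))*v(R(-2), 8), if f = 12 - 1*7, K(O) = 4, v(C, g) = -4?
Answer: -36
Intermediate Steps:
f = 5 (f = 12 - 7 = 5)
(f + K(4))*v(R(-2), 8) = (5 + 4)*(-4) = 9*(-4) = -36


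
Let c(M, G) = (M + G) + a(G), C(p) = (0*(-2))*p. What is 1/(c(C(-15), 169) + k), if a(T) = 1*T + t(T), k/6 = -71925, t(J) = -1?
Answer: -1/431213 ≈ -2.3190e-6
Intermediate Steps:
k = -431550 (k = 6*(-71925) = -431550)
a(T) = -1 + T (a(T) = 1*T - 1 = T - 1 = -1 + T)
C(p) = 0 (C(p) = 0*p = 0)
c(M, G) = -1 + M + 2*G (c(M, G) = (M + G) + (-1 + G) = (G + M) + (-1 + G) = -1 + M + 2*G)
1/(c(C(-15), 169) + k) = 1/((-1 + 0 + 2*169) - 431550) = 1/((-1 + 0 + 338) - 431550) = 1/(337 - 431550) = 1/(-431213) = -1/431213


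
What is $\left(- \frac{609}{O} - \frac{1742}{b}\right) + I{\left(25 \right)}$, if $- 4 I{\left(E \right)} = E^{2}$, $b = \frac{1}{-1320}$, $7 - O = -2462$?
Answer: $\frac{7569241293}{3292} \approx 2.2993 \cdot 10^{6}$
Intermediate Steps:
$O = 2469$ ($O = 7 - -2462 = 7 + 2462 = 2469$)
$b = - \frac{1}{1320} \approx -0.00075758$
$I{\left(E \right)} = - \frac{E^{2}}{4}$
$\left(- \frac{609}{O} - \frac{1742}{b}\right) + I{\left(25 \right)} = \left(- \frac{609}{2469} - \frac{1742}{- \frac{1}{1320}}\right) - \frac{25^{2}}{4} = \left(\left(-609\right) \frac{1}{2469} - -2299440\right) - \frac{625}{4} = \left(- \frac{203}{823} + 2299440\right) - \frac{625}{4} = \frac{1892438917}{823} - \frac{625}{4} = \frac{7569241293}{3292}$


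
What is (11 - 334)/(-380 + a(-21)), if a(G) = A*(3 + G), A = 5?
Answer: 323/470 ≈ 0.68723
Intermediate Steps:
a(G) = 15 + 5*G (a(G) = 5*(3 + G) = 15 + 5*G)
(11 - 334)/(-380 + a(-21)) = (11 - 334)/(-380 + (15 + 5*(-21))) = -323/(-380 + (15 - 105)) = -323/(-380 - 90) = -323/(-470) = -323*(-1/470) = 323/470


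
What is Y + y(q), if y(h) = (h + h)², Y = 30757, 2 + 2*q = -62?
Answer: 34853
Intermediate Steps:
q = -32 (q = -1 + (½)*(-62) = -1 - 31 = -32)
y(h) = 4*h² (y(h) = (2*h)² = 4*h²)
Y + y(q) = 30757 + 4*(-32)² = 30757 + 4*1024 = 30757 + 4096 = 34853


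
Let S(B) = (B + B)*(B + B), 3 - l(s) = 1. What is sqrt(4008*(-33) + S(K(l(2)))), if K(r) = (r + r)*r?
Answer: 2*I*sqrt(33002) ≈ 363.33*I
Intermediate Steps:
l(s) = 2 (l(s) = 3 - 1*1 = 3 - 1 = 2)
K(r) = 2*r**2 (K(r) = (2*r)*r = 2*r**2)
S(B) = 4*B**2 (S(B) = (2*B)*(2*B) = 4*B**2)
sqrt(4008*(-33) + S(K(l(2)))) = sqrt(4008*(-33) + 4*(2*2**2)**2) = sqrt(-132264 + 4*(2*4)**2) = sqrt(-132264 + 4*8**2) = sqrt(-132264 + 4*64) = sqrt(-132264 + 256) = sqrt(-132008) = 2*I*sqrt(33002)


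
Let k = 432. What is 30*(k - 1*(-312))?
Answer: 22320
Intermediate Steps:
30*(k - 1*(-312)) = 30*(432 - 1*(-312)) = 30*(432 + 312) = 30*744 = 22320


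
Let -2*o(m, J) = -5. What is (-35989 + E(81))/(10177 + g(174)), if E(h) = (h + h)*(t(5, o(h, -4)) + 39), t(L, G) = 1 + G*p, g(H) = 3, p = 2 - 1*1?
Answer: -7276/2545 ≈ -2.8589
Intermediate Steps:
p = 1 (p = 2 - 1 = 1)
o(m, J) = 5/2 (o(m, J) = -½*(-5) = 5/2)
t(L, G) = 1 + G (t(L, G) = 1 + G*1 = 1 + G)
E(h) = 85*h (E(h) = (h + h)*((1 + 5/2) + 39) = (2*h)*(7/2 + 39) = (2*h)*(85/2) = 85*h)
(-35989 + E(81))/(10177 + g(174)) = (-35989 + 85*81)/(10177 + 3) = (-35989 + 6885)/10180 = -29104*1/10180 = -7276/2545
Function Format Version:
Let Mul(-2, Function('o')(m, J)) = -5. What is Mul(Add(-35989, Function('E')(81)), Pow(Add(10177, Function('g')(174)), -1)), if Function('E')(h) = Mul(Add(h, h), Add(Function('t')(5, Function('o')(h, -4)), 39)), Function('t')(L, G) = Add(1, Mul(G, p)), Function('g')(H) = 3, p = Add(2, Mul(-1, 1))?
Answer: Rational(-7276, 2545) ≈ -2.8589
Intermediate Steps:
p = 1 (p = Add(2, -1) = 1)
Function('o')(m, J) = Rational(5, 2) (Function('o')(m, J) = Mul(Rational(-1, 2), -5) = Rational(5, 2))
Function('t')(L, G) = Add(1, G) (Function('t')(L, G) = Add(1, Mul(G, 1)) = Add(1, G))
Function('E')(h) = Mul(85, h) (Function('E')(h) = Mul(Add(h, h), Add(Add(1, Rational(5, 2)), 39)) = Mul(Mul(2, h), Add(Rational(7, 2), 39)) = Mul(Mul(2, h), Rational(85, 2)) = Mul(85, h))
Mul(Add(-35989, Function('E')(81)), Pow(Add(10177, Function('g')(174)), -1)) = Mul(Add(-35989, Mul(85, 81)), Pow(Add(10177, 3), -1)) = Mul(Add(-35989, 6885), Pow(10180, -1)) = Mul(-29104, Rational(1, 10180)) = Rational(-7276, 2545)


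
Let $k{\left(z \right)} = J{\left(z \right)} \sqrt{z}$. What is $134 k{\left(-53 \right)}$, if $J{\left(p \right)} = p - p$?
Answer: $0$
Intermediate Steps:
$J{\left(p \right)} = 0$
$k{\left(z \right)} = 0$ ($k{\left(z \right)} = 0 \sqrt{z} = 0$)
$134 k{\left(-53 \right)} = 134 \cdot 0 = 0$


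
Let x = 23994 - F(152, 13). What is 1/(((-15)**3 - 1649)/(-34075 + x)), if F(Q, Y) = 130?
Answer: 10211/5024 ≈ 2.0324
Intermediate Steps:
x = 23864 (x = 23994 - 1*130 = 23994 - 130 = 23864)
1/(((-15)**3 - 1649)/(-34075 + x)) = 1/(((-15)**3 - 1649)/(-34075 + 23864)) = 1/((-3375 - 1649)/(-10211)) = 1/(-5024*(-1/10211)) = 1/(5024/10211) = 10211/5024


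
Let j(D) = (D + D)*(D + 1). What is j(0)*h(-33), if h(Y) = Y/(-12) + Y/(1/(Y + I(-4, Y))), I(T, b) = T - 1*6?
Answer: 0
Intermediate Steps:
I(T, b) = -6 + T (I(T, b) = T - 6 = -6 + T)
j(D) = 2*D*(1 + D) (j(D) = (2*D)*(1 + D) = 2*D*(1 + D))
h(Y) = -Y/12 + Y*(-10 + Y) (h(Y) = Y/(-12) + Y/(1/(Y + (-6 - 4))) = Y*(-1/12) + Y/(1/(Y - 10)) = -Y/12 + Y/(1/(-10 + Y)) = -Y/12 + Y*(-10 + Y))
j(0)*h(-33) = (2*0*(1 + 0))*((1/12)*(-33)*(-121 + 12*(-33))) = (2*0*1)*((1/12)*(-33)*(-121 - 396)) = 0*((1/12)*(-33)*(-517)) = 0*(5687/4) = 0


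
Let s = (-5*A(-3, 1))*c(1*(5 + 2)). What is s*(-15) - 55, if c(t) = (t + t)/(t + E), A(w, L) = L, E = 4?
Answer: 445/11 ≈ 40.455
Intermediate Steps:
c(t) = 2*t/(4 + t) (c(t) = (t + t)/(t + 4) = (2*t)/(4 + t) = 2*t/(4 + t))
s = -70/11 (s = (-5*1)*(2*(1*(5 + 2))/(4 + 1*(5 + 2))) = -10*1*7/(4 + 1*7) = -10*7/(4 + 7) = -10*7/11 = -5*14/11 = -70/11 ≈ -6.3636)
s*(-15) - 55 = -70/11*(-15) - 55 = 1050/11 - 55 = 445/11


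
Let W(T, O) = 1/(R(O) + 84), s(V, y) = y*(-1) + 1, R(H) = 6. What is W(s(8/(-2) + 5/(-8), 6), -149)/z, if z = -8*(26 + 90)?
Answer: -1/83520 ≈ -1.1973e-5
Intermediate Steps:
s(V, y) = 1 - y (s(V, y) = -y + 1 = 1 - y)
W(T, O) = 1/90 (W(T, O) = 1/(6 + 84) = 1/90)
z = -928 (z = -8*116 = -928)
W(s(8/(-2) + 5/(-8), 6), -149)/z = (1/90)/(-928) = (1/90)*(-1/928) = -1/83520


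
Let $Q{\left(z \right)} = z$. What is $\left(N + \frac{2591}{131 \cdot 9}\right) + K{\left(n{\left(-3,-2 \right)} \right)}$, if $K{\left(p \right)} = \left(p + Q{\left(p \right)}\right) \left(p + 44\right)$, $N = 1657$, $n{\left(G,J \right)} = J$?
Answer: $\frac{1758122}{1179} \approx 1491.2$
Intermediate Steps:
$K{\left(p \right)} = 2 p \left(44 + p\right)$ ($K{\left(p \right)} = \left(p + p\right) \left(p + 44\right) = 2 p \left(44 + p\right)$)
$\left(N + \frac{2591}{131 \cdot 9}\right) + K{\left(n{\left(-3,-2 \right)} \right)} = \left(1657 + \frac{2591}{131 \cdot 9}\right) + 2 \left(-2\right) \left(44 - 2\right) = \left(1657 + \frac{2591}{1179}\right) + 2 \left(-2\right) 42 = \left(1657 + 2591 \cdot \frac{1}{1179}\right) - 168 = \left(1657 + \frac{2591}{1179}\right) - 168 = \frac{1956194}{1179} - 168 = \frac{1758122}{1179}$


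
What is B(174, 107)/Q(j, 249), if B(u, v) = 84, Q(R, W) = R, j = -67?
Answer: -84/67 ≈ -1.2537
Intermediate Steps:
B(174, 107)/Q(j, 249) = 84/(-67) = 84*(-1/67) = -84/67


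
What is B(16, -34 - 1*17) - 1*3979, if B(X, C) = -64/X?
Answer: -3983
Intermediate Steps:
B(16, -34 - 1*17) - 1*3979 = -64/16 - 1*3979 = -64*1/16 - 3979 = -4 - 3979 = -3983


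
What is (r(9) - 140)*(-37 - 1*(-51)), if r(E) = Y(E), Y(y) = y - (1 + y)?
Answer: -1974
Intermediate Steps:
Y(y) = -1 (Y(y) = y + (-1 - y) = -1)
r(E) = -1
(r(9) - 140)*(-37 - 1*(-51)) = (-1 - 140)*(-37 - 1*(-51)) = -141*(-37 + 51) = -141*14 = -1974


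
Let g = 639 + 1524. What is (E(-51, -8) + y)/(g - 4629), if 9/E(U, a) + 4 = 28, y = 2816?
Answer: -22531/19728 ≈ -1.1421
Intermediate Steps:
g = 2163
E(U, a) = 3/8 (E(U, a) = 9/(-4 + 28) = 9/24 = 9*(1/24) = 3/8)
(E(-51, -8) + y)/(g - 4629) = (3/8 + 2816)/(2163 - 4629) = (22531/8)/(-2466) = (22531/8)*(-1/2466) = -22531/19728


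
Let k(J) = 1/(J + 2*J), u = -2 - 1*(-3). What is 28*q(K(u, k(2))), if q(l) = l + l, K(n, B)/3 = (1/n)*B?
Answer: 28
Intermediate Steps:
u = 1 (u = -2 + 3 = 1)
k(J) = 1/(3*J)
K(n, B) = 3*B/n (K(n, B) = 3*((1/n)*B) = 3*(B/n) = 3*B/n)
q(l) = 2*l
28*q(K(u, k(2))) = 28*(2*(3*((1/3)/2)/1)) = 28*(2*(3*((1/3)*(1/2))*1)) = 28*(2*(3*(1/6)*1)) = 28*(2*(1/2)) = 28*1 = 28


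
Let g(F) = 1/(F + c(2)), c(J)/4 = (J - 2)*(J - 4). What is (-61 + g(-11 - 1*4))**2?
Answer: 839056/225 ≈ 3729.1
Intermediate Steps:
c(J) = 4*(-4 + J)*(-2 + J) (c(J) = 4*((J - 2)*(J - 4)) = 4*((-2 + J)*(-4 + J)) = 4*((-4 + J)*(-2 + J)) = 4*(-4 + J)*(-2 + J))
g(F) = 1/F (g(F) = 1/(F + (32 - 24*2 + 4*2**2)) = 1/(F + (32 - 48 + 4*4)) = 1/(F + (32 - 48 + 16)) = 1/(F + 0) = 1/F)
(-61 + g(-11 - 1*4))**2 = (-61 + 1/(-11 - 1*4))**2 = (-61 + 1/(-11 - 4))**2 = (-61 + 1/(-15))**2 = (-61 - 1/15)**2 = (-916/15)**2 = 839056/225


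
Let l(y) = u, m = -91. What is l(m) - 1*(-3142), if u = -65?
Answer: 3077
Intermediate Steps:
l(y) = -65
l(m) - 1*(-3142) = -65 - 1*(-3142) = -65 + 3142 = 3077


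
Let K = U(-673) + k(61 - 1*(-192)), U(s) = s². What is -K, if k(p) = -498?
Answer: -452431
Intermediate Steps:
K = 452431 (K = (-673)² - 498 = 452929 - 498 = 452431)
-K = -1*452431 = -452431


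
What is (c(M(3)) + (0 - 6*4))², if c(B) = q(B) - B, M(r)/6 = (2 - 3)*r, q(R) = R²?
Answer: 101124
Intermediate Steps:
M(r) = -6*r (M(r) = 6*((2 - 3)*r) = 6*(-r) = -6*r)
c(B) = B² - B
(c(M(3)) + (0 - 6*4))² = ((-6*3)*(-1 - 6*3) + (0 - 6*4))² = (-18*(-1 - 18) + (0 - 24))² = (-18*(-19) - 24)² = (342 - 24)² = 318² = 101124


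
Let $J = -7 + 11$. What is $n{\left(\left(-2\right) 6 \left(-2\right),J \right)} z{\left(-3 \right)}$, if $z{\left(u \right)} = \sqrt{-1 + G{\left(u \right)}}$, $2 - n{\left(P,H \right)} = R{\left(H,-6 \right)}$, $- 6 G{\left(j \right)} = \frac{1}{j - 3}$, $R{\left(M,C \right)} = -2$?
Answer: $\frac{2 i \sqrt{35}}{3} \approx 3.9441 i$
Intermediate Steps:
$J = 4$
$G{\left(j \right)} = - \frac{1}{6 \left(-3 + j\right)}$ ($G{\left(j \right)} = - \frac{1}{6 \left(j - 3\right)} = - \frac{1}{6 \left(-3 + j\right)}$)
$n{\left(P,H \right)} = 4$ ($n{\left(P,H \right)} = 2 - -2 = 2 + 2 = 4$)
$z{\left(u \right)} = \sqrt{-1 - \frac{1}{-18 + 6 u}}$
$n{\left(\left(-2\right) 6 \left(-2\right),J \right)} z{\left(-3 \right)} = 4 \frac{\sqrt{6} \sqrt{\frac{17 - -18}{-3 - 3}}}{6} = 4 \frac{\sqrt{6} \sqrt{\frac{17 + 18}{-6}}}{6} = 4 \frac{\sqrt{6} \sqrt{\left(- \frac{1}{6}\right) 35}}{6} = 4 \frac{\sqrt{6} \sqrt{- \frac{35}{6}}}{6} = 4 \frac{\sqrt{6} \frac{i \sqrt{210}}{6}}{6} = 4 \frac{i \sqrt{35}}{6} = \frac{2 i \sqrt{35}}{3}$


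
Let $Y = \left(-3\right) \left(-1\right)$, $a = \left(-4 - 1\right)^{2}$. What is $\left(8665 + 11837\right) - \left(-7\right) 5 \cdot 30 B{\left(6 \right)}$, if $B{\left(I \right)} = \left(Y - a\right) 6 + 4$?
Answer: $-113898$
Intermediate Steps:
$a = 25$ ($a = \left(-5\right)^{2} = 25$)
$Y = 3$
$B{\left(I \right)} = -128$ ($B{\left(I \right)} = \left(3 - 25\right) 6 + 4 = \left(-22\right) 6 + 4 = -132 + 4 = -128$)
$\left(8665 + 11837\right) - \left(-7\right) 5 \cdot 30 B{\left(6 \right)} = \left(8665 + 11837\right) - \left(-7\right) 5 \cdot 30 \left(-128\right) = 20502 - \left(-35\right) 30 \left(-128\right) = 20502 - \left(-1050\right) \left(-128\right) = 20502 - 134400 = -113898$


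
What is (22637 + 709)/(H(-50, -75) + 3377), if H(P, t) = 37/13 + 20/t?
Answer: 2276235/329509 ≈ 6.9080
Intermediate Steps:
H(P, t) = 37/13 + 20/t (H(P, t) = 37*(1/13) + 20/t = 37/13 + 20/t)
(22637 + 709)/(H(-50, -75) + 3377) = (22637 + 709)/((37/13 + 20/(-75)) + 3377) = 23346/((37/13 + 20*(-1/75)) + 3377) = 23346/((37/13 - 4/15) + 3377) = 23346/(503/195 + 3377) = 23346/(659018/195) = 23346*(195/659018) = 2276235/329509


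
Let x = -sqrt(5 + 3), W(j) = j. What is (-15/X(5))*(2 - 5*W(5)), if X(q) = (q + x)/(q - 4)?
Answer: 1725/17 + 690*sqrt(2)/17 ≈ 158.87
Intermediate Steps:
x = -2*sqrt(2) (x = -sqrt(8) = -2*sqrt(2) ≈ -2.8284)
X(q) = (q - 2*sqrt(2))/(-4 + q) (X(q) = (q - 2*sqrt(2))/(q - 4) = (q - 2*sqrt(2))/(-4 + q))
(-15/X(5))*(2 - 5*W(5)) = (-15*(-4 + 5)/(5 - 2*sqrt(2)))*(2 - 5*5) = (-15/(5 - 2*sqrt(2)))*(2 - 25) = -15/(5 - 2*sqrt(2))*(-23) = 345/(5 - 2*sqrt(2))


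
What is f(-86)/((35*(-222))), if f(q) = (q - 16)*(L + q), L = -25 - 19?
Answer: -442/259 ≈ -1.7066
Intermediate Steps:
L = -44
f(q) = (-44 + q)*(-16 + q) (f(q) = (q - 16)*(-44 + q) = (-16 + q)*(-44 + q) = (-44 + q)*(-16 + q))
f(-86)/((35*(-222))) = (704 + (-86)**2 - 60*(-86))/((35*(-222))) = (704 + 7396 + 5160)/(-7770) = 13260*(-1/7770) = -442/259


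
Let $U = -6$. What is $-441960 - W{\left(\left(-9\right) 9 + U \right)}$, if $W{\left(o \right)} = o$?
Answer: $-441873$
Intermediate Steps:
$-441960 - W{\left(\left(-9\right) 9 + U \right)} = -441960 - \left(\left(-9\right) 9 - 6\right) = -441960 - \left(-81 - 6\right) = -441960 - -87 = -441960 + 87 = -441873$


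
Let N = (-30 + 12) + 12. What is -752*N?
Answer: 4512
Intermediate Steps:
N = -6 (N = -18 + 12 = -6)
-752*N = -752*(-6) = 4512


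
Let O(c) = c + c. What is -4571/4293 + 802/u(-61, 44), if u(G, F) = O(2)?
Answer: 1712351/8586 ≈ 199.44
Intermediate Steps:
O(c) = 2*c
u(G, F) = 4 (u(G, F) = 2*2 = 4)
-4571/4293 + 802/u(-61, 44) = -4571/4293 + 802/4 = -4571*1/4293 + 802*(¼) = -4571/4293 + 401/2 = 1712351/8586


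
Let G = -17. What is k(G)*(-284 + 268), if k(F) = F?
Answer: 272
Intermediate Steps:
k(G)*(-284 + 268) = -17*(-284 + 268) = -17*(-16) = 272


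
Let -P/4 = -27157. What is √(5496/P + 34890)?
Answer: 4*√1608219046083/27157 ≈ 186.79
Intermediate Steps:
P = 108628 (P = -4*(-27157) = 108628)
√(5496/P + 34890) = √(5496/108628 + 34890) = √(5496*(1/108628) + 34890) = √(1374/27157 + 34890) = √(947509104/27157) = 4*√1608219046083/27157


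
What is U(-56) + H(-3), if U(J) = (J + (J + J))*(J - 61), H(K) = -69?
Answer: 19587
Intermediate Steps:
U(J) = 3*J*(-61 + J) (U(J) = (J + 2*J)*(-61 + J) = (3*J)*(-61 + J) = 3*J*(-61 + J))
U(-56) + H(-3) = 3*(-56)*(-61 - 56) - 69 = 3*(-56)*(-117) - 69 = 19656 - 69 = 19587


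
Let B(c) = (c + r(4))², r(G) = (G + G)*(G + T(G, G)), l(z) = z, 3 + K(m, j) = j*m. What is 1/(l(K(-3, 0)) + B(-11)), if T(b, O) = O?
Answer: 1/2806 ≈ 0.00035638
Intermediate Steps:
K(m, j) = -3 + j*m
r(G) = 4*G² (r(G) = (G + G)*(G + G) = (2*G)*(2*G) = 4*G²)
B(c) = (64 + c)² (B(c) = (c + 4*4²)² = (c + 4*16)² = (c + 64)² = (64 + c)²)
1/(l(K(-3, 0)) + B(-11)) = 1/((-3 + 0*(-3)) + (64 - 11)²) = 1/((-3 + 0) + 53²) = 1/(-3 + 2809) = 1/2806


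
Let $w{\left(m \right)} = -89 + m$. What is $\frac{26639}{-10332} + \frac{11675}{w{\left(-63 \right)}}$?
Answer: $- \frac{31168807}{392616} \approx -79.387$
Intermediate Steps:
$\frac{26639}{-10332} + \frac{11675}{w{\left(-63 \right)}} = \frac{26639}{-10332} + \frac{11675}{-89 - 63} = 26639 \left(- \frac{1}{10332}\right) + \frac{11675}{-152} = - \frac{26639}{10332} + 11675 \left(- \frac{1}{152}\right) = - \frac{26639}{10332} - \frac{11675}{152} = - \frac{31168807}{392616}$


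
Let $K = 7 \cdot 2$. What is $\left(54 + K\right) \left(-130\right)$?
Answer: $-8840$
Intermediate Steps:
$K = 14$
$\left(54 + K\right) \left(-130\right) = \left(54 + 14\right) \left(-130\right) = 68 \left(-130\right) = -8840$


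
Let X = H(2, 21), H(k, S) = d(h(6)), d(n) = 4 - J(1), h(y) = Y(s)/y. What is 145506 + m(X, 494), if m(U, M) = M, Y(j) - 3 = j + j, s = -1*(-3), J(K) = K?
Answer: 146000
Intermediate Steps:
s = 3
Y(j) = 3 + 2*j (Y(j) = 3 + (j + j) = 3 + 2*j)
h(y) = 9/y (h(y) = (3 + 2*3)/y = (3 + 6)/y = 9/y)
d(n) = 3 (d(n) = 4 - 1*1 = 4 - 1 = 3)
H(k, S) = 3
X = 3
145506 + m(X, 494) = 145506 + 494 = 146000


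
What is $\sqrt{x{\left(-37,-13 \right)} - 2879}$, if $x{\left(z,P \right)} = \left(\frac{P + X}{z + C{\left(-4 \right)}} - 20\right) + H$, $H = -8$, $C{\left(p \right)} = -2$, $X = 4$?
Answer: $\frac{2 i \sqrt{122811}}{13} \approx 53.914 i$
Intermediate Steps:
$x{\left(z,P \right)} = -28 + \frac{4 + P}{-2 + z}$ ($x{\left(z,P \right)} = \left(\frac{P + 4}{z - 2} - 20\right) - 8 = \left(\frac{4 + P}{-2 + z} - 20\right) - 8 = \left(-20 + \frac{4 + P}{-2 + z}\right) - 8 = -28 + \frac{4 + P}{-2 + z}$)
$\sqrt{x{\left(-37,-13 \right)} - 2879} = \sqrt{\frac{60 - 13 - -1036}{-2 - 37} - 2879} = \sqrt{\frac{60 - 13 + 1036}{-39} - 2879} = \sqrt{\left(- \frac{1}{39}\right) 1083 - 2879} = \sqrt{- \frac{361}{13} - 2879} = \sqrt{- \frac{37788}{13}} = \frac{2 i \sqrt{122811}}{13}$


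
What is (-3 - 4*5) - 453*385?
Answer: -174428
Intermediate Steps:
(-3 - 4*5) - 453*385 = (-3 - 20) - 174405 = -23 - 174405 = -174428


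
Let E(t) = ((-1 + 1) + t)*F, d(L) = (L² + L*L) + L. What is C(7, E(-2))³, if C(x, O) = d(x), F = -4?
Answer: 1157625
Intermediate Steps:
d(L) = L + 2*L² (d(L) = (L² + L²) + L = 2*L² + L = L + 2*L²)
E(t) = -4*t (E(t) = ((-1 + 1) + t)*(-4) = (0 + t)*(-4) = t*(-4) = -4*t)
C(x, O) = x*(1 + 2*x)
C(7, E(-2))³ = (7*(1 + 2*7))³ = (7*(1 + 14))³ = (7*15)³ = 105³ = 1157625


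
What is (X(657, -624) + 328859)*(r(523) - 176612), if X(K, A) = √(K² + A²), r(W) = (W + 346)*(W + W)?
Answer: 240843834958 + 10985430*√3649 ≈ 2.4151e+11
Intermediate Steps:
r(W) = 2*W*(346 + W) (r(W) = (346 + W)*(2*W) = 2*W*(346 + W))
X(K, A) = √(A² + K²)
(X(657, -624) + 328859)*(r(523) - 176612) = (√((-624)² + 657²) + 328859)*(2*523*(346 + 523) - 176612) = (√(389376 + 431649) + 328859)*(2*523*869 - 176612) = (√821025 + 328859)*(908974 - 176612) = (15*√3649 + 328859)*732362 = (328859 + 15*√3649)*732362 = 240843834958 + 10985430*√3649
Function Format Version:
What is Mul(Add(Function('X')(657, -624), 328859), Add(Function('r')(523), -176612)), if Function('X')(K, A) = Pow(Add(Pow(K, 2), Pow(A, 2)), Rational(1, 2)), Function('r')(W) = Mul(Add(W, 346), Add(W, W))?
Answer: Add(240843834958, Mul(10985430, Pow(3649, Rational(1, 2)))) ≈ 2.4151e+11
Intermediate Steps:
Function('r')(W) = Mul(2, W, Add(346, W)) (Function('r')(W) = Mul(Add(346, W), Mul(2, W)) = Mul(2, W, Add(346, W)))
Function('X')(K, A) = Pow(Add(Pow(A, 2), Pow(K, 2)), Rational(1, 2))
Mul(Add(Function('X')(657, -624), 328859), Add(Function('r')(523), -176612)) = Mul(Add(Pow(Add(Pow(-624, 2), Pow(657, 2)), Rational(1, 2)), 328859), Add(Mul(2, 523, Add(346, 523)), -176612)) = Mul(Add(Pow(Add(389376, 431649), Rational(1, 2)), 328859), Add(Mul(2, 523, 869), -176612)) = Mul(Add(Pow(821025, Rational(1, 2)), 328859), Add(908974, -176612)) = Mul(Add(Mul(15, Pow(3649, Rational(1, 2))), 328859), 732362) = Mul(Add(328859, Mul(15, Pow(3649, Rational(1, 2)))), 732362) = Add(240843834958, Mul(10985430, Pow(3649, Rational(1, 2))))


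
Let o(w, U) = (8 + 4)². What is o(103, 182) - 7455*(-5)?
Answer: 37419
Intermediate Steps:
o(w, U) = 144 (o(w, U) = 12² = 144)
o(103, 182) - 7455*(-5) = 144 - 7455*(-5) = 144 + 37275 = 37419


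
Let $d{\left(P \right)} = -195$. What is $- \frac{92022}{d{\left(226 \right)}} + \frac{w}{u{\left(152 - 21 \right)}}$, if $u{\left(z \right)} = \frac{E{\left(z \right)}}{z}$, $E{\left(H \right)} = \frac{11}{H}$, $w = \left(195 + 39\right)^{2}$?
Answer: $\frac{61078738954}{715} \approx 8.5425 \cdot 10^{7}$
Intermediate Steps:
$w = 54756$ ($w = 234^{2} = 54756$)
$u{\left(z \right)} = \frac{11}{z^{2}}$ ($u{\left(z \right)} = \frac{11 \frac{1}{z}}{z} = \frac{11}{z^{2}}$)
$- \frac{92022}{d{\left(226 \right)}} + \frac{w}{u{\left(152 - 21 \right)}} = - \frac{92022}{-195} + \frac{54756}{11 \frac{1}{\left(152 - 21\right)^{2}}} = \left(-92022\right) \left(- \frac{1}{195}\right) + \frac{54756}{11 \frac{1}{\left(152 - 21\right)^{2}}} = \frac{30674}{65} + \frac{54756}{11 \cdot \frac{1}{17161}} = \frac{30674}{65} + \frac{54756}{\frac{11}{17161}} = \frac{30674}{65} + 54756 \cdot \frac{17161}{11} = \frac{30674}{65} + \frac{939667716}{11} = \frac{61078738954}{715}$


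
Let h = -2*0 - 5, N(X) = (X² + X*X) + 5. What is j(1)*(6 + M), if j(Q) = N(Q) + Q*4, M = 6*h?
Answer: -264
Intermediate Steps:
N(X) = 5 + 2*X² (N(X) = (X² + X²) + 5 = 2*X² + 5 = 5 + 2*X²)
h = -5 (h = 0 - 5 = -5)
M = -30 (M = 6*(-5) = -30)
j(Q) = 5 + 2*Q² + 4*Q (j(Q) = (5 + 2*Q²) + Q*4 = (5 + 2*Q²) + 4*Q = 5 + 2*Q² + 4*Q)
j(1)*(6 + M) = (5 + 2*1² + 4*1)*(6 - 30) = (5 + 2*1 + 4)*(-24) = (5 + 2 + 4)*(-24) = 11*(-24) = -264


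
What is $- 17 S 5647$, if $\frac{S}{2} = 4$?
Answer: $-767992$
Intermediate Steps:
$S = 8$ ($S = 2 \cdot 4 = 8$)
$- 17 S 5647 = \left(-17\right) 8 \cdot 5647 = \left(-136\right) 5647 = -767992$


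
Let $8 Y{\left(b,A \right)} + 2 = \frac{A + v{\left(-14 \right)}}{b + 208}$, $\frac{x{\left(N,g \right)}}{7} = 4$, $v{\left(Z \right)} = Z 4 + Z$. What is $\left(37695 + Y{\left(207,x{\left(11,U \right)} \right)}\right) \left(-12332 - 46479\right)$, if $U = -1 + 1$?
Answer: $- \frac{919999057276}{415} \approx -2.2169 \cdot 10^{9}$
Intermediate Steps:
$v{\left(Z \right)} = 5 Z$ ($v{\left(Z \right)} = 4 Z + Z = 5 Z$)
$U = 0$
$x{\left(N,g \right)} = 28$ ($x{\left(N,g \right)} = 7 \cdot 4 = 28$)
$Y{\left(b,A \right)} = - \frac{1}{4} + \frac{-70 + A}{8 \left(208 + b\right)}$ ($Y{\left(b,A \right)} = - \frac{1}{4} + \frac{\left(A + 5 \left(-14\right)\right) \frac{1}{b + 208}}{8} = - \frac{1}{4} + \frac{\left(A - 70\right) \frac{1}{208 + b}}{8} = - \frac{1}{4} + \frac{\left(-70 + A\right) \frac{1}{208 + b}}{8} = - \frac{1}{4} + \frac{\frac{1}{208 + b} \left(-70 + A\right)}{8} = - \frac{1}{4} + \frac{-70 + A}{8 \left(208 + b\right)}$)
$\left(37695 + Y{\left(207,x{\left(11,U \right)} \right)}\right) \left(-12332 - 46479\right) = \left(37695 + \frac{-486 + 28 - 414}{8 \left(208 + 207\right)}\right) \left(-12332 - 46479\right) = \left(37695 + \frac{-486 + 28 - 414}{8 \cdot 415}\right) \left(-58811\right) = \left(37695 + \frac{1}{8} \cdot \frac{1}{415} \left(-872\right)\right) \left(-58811\right) = \left(37695 - \frac{109}{415}\right) \left(-58811\right) = \frac{15643316}{415} \left(-58811\right) = - \frac{919999057276}{415}$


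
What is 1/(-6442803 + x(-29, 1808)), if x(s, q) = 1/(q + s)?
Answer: -1779/11461746536 ≈ -1.5521e-7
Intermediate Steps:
1/(-6442803 + x(-29, 1808)) = 1/(-6442803 + 1/(1808 - 29)) = 1/(-6442803 + 1/1779) = 1/(-11461746536/1779) = -1779/11461746536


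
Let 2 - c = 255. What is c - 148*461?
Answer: -68481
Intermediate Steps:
c = -253 (c = 2 - 1*255 = 2 - 255 = -253)
c - 148*461 = -253 - 148*461 = -253 - 68228 = -68481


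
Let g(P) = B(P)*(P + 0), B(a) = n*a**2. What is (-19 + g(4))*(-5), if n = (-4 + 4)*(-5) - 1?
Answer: 415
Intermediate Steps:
n = -1 (n = 0*(-5) - 1 = 0 - 1 = -1)
B(a) = -a**2
g(P) = -P**3 (g(P) = (-P**2)*(P + 0) = (-P**2)*P = -P**3)
(-19 + g(4))*(-5) = (-19 - 1*4**3)*(-5) = (-19 - 1*64)*(-5) = (-19 - 64)*(-5) = -83*(-5) = 415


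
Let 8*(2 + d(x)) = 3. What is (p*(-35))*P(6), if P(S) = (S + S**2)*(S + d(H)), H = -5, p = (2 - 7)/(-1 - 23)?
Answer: -42875/32 ≈ -1339.8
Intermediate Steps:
p = 5/24 (p = -5/(-24) = -5*(-1/24) = 5/24 ≈ 0.20833)
d(x) = -13/8 (d(x) = -2 + (1/8)*3 = -2 + 3/8 = -13/8)
P(S) = (-13/8 + S)*(S + S**2) (P(S) = (S + S**2)*(S - 13/8) = (S + S**2)*(-13/8 + S) = (-13/8 + S)*(S + S**2))
(p*(-35))*P(6) = ((5/24)*(-35))*((1/8)*6*(-13 - 5*6 + 8*6**2)) = -175*6*(-13 - 30 + 8*36)/192 = -175*6*(-13 - 30 + 288)/192 = -175*6*245/192 = -175/24*735/4 = -42875/32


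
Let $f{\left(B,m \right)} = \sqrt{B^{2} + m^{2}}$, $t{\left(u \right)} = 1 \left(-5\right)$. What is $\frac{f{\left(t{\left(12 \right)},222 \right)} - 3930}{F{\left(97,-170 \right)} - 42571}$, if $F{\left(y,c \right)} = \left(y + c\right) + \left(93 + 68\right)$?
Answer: $\frac{1310}{14161} - \frac{\sqrt{49309}}{42483} \approx 0.087281$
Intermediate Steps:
$t{\left(u \right)} = -5$
$F{\left(y,c \right)} = 161 + c + y$ ($F{\left(y,c \right)} = \left(c + y\right) + 161 = 161 + c + y$)
$\frac{f{\left(t{\left(12 \right)},222 \right)} - 3930}{F{\left(97,-170 \right)} - 42571} = \frac{\sqrt{\left(-5\right)^{2} + 222^{2}} - 3930}{\left(161 - 170 + 97\right) - 42571} = \frac{\sqrt{25 + 49284} - 3930}{88 - 42571} = \frac{\sqrt{49309} - 3930}{-42483} = \left(-3930 + \sqrt{49309}\right) \left(- \frac{1}{42483}\right) = \frac{1310}{14161} - \frac{\sqrt{49309}}{42483}$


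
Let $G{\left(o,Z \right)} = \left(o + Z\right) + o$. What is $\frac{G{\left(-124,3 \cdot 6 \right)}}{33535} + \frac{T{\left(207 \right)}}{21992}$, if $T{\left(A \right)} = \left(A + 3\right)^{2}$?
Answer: $\frac{73691767}{36875086} \approx 1.9984$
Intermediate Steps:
$G{\left(o,Z \right)} = Z + 2 o$ ($G{\left(o,Z \right)} = \left(Z + o\right) + o = Z + 2 o$)
$T{\left(A \right)} = \left(3 + A\right)^{2}$
$\frac{G{\left(-124,3 \cdot 6 \right)}}{33535} + \frac{T{\left(207 \right)}}{21992} = \frac{3 \cdot 6 + 2 \left(-124\right)}{33535} + \frac{\left(3 + 207\right)^{2}}{21992} = \left(18 - 248\right) \frac{1}{33535} + 210^{2} \cdot \frac{1}{21992} = \left(-230\right) \frac{1}{33535} + 44100 \cdot \frac{1}{21992} = - \frac{46}{6707} + \frac{11025}{5498} = \frac{73691767}{36875086}$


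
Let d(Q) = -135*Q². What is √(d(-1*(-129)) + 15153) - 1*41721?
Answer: -41721 + I*√2231382 ≈ -41721.0 + 1493.8*I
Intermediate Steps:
√(d(-1*(-129)) + 15153) - 1*41721 = √(-135*(-1*(-129))² + 15153) - 1*41721 = √(-135*129² + 15153) - 41721 = √(-135*16641 + 15153) - 41721 = √(-2246535 + 15153) - 41721 = √(-2231382) - 41721 = I*√2231382 - 41721 = -41721 + I*√2231382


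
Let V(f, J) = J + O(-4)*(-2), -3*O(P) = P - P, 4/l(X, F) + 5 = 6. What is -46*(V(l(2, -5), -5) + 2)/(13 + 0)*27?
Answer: 3726/13 ≈ 286.62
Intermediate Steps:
l(X, F) = 4 (l(X, F) = 4/(-5 + 6) = 4/1 = 4*1 = 4)
O(P) = 0 (O(P) = -(P - P)/3 = -1/3*0 = 0)
V(f, J) = J (V(f, J) = J + 0*(-2) = J + 0 = J)
-46*(V(l(2, -5), -5) + 2)/(13 + 0)*27 = -46*(-5 + 2)/(13 + 0)*27 = -(-138)/13*27 = -46*(-3/13)*27 = (138/13)*27 = 3726/13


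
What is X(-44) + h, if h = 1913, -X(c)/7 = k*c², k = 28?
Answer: -377543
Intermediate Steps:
X(c) = -196*c²
X(-44) + h = -196*(-44)² + 1913 = -196*1936 + 1913 = -379456 + 1913 = -377543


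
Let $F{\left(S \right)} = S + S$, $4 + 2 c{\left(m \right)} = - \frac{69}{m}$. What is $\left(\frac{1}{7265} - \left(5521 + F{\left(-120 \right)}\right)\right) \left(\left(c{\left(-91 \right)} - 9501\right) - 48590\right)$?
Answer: $\frac{202821568733824}{661115} \approx 3.0679 \cdot 10^{8}$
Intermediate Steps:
$c{\left(m \right)} = -2 - \frac{69}{2 m}$ ($c{\left(m \right)} = -2 + \frac{\left(-69\right) \frac{1}{m}}{2} = -2 - \frac{69}{2 m}$)
$F{\left(S \right)} = 2 S$
$\left(\frac{1}{7265} - \left(5521 + F{\left(-120 \right)}\right)\right) \left(\left(c{\left(-91 \right)} - 9501\right) - 48590\right) = \left(\frac{1}{7265} - \left(5521 + 2 \left(-120\right)\right)\right) \left(\left(\left(-2 - \frac{69}{2 \left(-91\right)}\right) - 9501\right) - 48590\right) = \left(\frac{1}{7265} - 5281\right) \left(\left(\left(-2 - - \frac{69}{182}\right) - 9501\right) - 48590\right) = \left(\frac{1}{7265} + \left(-5521 + 240\right)\right) \left(\left(\left(-2 + \frac{69}{182}\right) - 9501\right) - 48590\right) = \left(\frac{1}{7265} - 5281\right) \left(\left(- \frac{295}{182} - 9501\right) - 48590\right) = - \frac{38366464 \left(- \frac{1729477}{182} - 48590\right)}{7265} = \left(- \frac{38366464}{7265}\right) \left(- \frac{10572857}{182}\right) = \frac{202821568733824}{661115}$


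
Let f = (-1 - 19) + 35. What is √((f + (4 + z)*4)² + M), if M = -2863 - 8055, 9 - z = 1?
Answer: I*√6949 ≈ 83.361*I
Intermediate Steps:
z = 8 (z = 9 - 1*1 = 9 - 1 = 8)
f = 15 (f = -20 + 35 = 15)
M = -10918
√((f + (4 + z)*4)² + M) = √((15 + (4 + 8)*4)² - 10918) = √((15 + 12*4)² - 10918) = √((15 + 48)² - 10918) = √(63² - 10918) = √(3969 - 10918) = √(-6949) = I*√6949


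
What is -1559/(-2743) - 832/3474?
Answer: 1566895/4764591 ≈ 0.32886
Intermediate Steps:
-1559/(-2743) - 832/3474 = -1559*(-1/2743) - 832*1/3474 = 1559/2743 - 416/1737 = 1566895/4764591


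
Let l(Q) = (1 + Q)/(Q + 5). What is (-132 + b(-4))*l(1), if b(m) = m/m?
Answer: -131/3 ≈ -43.667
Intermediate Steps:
b(m) = 1
l(Q) = (1 + Q)/(5 + Q)
(-132 + b(-4))*l(1) = (-132 + 1)*((1 + 1)/(5 + 1)) = -131*2/6 = -131*1/3 = -131/3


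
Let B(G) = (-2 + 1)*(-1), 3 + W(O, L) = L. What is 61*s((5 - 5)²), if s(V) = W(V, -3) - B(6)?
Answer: -427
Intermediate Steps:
W(O, L) = -3 + L
B(G) = 1 (B(G) = -1*(-1) = 1)
s(V) = -7 (s(V) = (-3 - 3) - 1*1 = -6 - 1 = -7)
61*s((5 - 5)²) = 61*(-7) = -427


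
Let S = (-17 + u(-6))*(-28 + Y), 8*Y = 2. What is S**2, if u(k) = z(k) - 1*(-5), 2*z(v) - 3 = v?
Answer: 8982009/64 ≈ 1.4034e+5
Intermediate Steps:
Y = 1/4 (Y = (1/8)*2 = 1/4 ≈ 0.25000)
z(v) = 3/2 + v/2
u(k) = 13/2 + k/2 (u(k) = (3/2 + k/2) - 1*(-5) = (3/2 + k/2) + 5 = 13/2 + k/2)
S = 2997/8 (S = (-17 + (13/2 + (1/2)*(-6)))*(-28 + 1/4) = (-17 + (13/2 - 3))*(-111/4) = (-17 + 7/2)*(-111/4) = -27/2*(-111/4) = 2997/8 ≈ 374.63)
S**2 = (2997/8)**2 = 8982009/64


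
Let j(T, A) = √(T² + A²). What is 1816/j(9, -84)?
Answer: 1816*√793/2379 ≈ 21.496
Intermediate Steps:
j(T, A) = √(A² + T²)
1816/j(9, -84) = 1816/(√((-84)² + 9²)) = 1816/(√(7056 + 81)) = 1816/(√7137) = 1816/((3*√793)) = 1816*(√793/2379) = 1816*√793/2379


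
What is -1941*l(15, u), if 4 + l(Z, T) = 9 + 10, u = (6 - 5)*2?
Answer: -29115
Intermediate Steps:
u = 2 (u = 1*2 = 2)
l(Z, T) = 15 (l(Z, T) = -4 + (9 + 10) = -4 + 19 = 15)
-1941*l(15, u) = -1941*15 = -29115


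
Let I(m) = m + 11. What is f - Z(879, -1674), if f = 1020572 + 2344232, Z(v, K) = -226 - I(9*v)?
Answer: 3372952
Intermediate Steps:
I(m) = 11 + m
Z(v, K) = -237 - 9*v (Z(v, K) = -226 - (11 + 9*v) = -226 + (-11 - 9*v) = -237 - 9*v)
f = 3364804
f - Z(879, -1674) = 3364804 - (-237 - 9*879) = 3364804 - (-237 - 7911) = 3364804 - 1*(-8148) = 3364804 + 8148 = 3372952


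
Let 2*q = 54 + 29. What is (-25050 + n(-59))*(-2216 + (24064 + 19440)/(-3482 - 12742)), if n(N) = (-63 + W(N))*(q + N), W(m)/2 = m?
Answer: 98460002395/2028 ≈ 4.8550e+7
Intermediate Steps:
W(m) = 2*m
q = 83/2 (q = (54 + 29)/2 = (1/2)*83 = 83/2 ≈ 41.500)
n(N) = (-63 + 2*N)*(83/2 + N)
(-25050 + n(-59))*(-2216 + (24064 + 19440)/(-3482 - 12742)) = (-25050 + (-5229/2 + 2*(-59)**2 + 20*(-59)))*(-2216 + (24064 + 19440)/(-3482 - 12742)) = (-25050 + (-5229/2 + 2*3481 - 1180))*(-2216 + 43504/(-16224)) = (-25050 + (-5229/2 + 6962 - 1180))*(-2216 + 43504*(-1/16224)) = (-25050 + 6335/2)*(-2216 - 2719/1014) = -43765/2*(-2249743/1014) = 98460002395/2028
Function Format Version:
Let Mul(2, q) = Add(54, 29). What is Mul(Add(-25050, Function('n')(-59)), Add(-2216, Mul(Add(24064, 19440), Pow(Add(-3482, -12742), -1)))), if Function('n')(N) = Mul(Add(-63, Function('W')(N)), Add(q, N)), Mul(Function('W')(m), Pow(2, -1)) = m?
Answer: Rational(98460002395, 2028) ≈ 4.8550e+7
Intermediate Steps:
Function('W')(m) = Mul(2, m)
q = Rational(83, 2) (q = Mul(Rational(1, 2), Add(54, 29)) = Mul(Rational(1, 2), 83) = Rational(83, 2) ≈ 41.500)
Function('n')(N) = Mul(Add(-63, Mul(2, N)), Add(Rational(83, 2), N))
Mul(Add(-25050, Function('n')(-59)), Add(-2216, Mul(Add(24064, 19440), Pow(Add(-3482, -12742), -1)))) = Mul(Add(-25050, Add(Rational(-5229, 2), Mul(2, Pow(-59, 2)), Mul(20, -59))), Add(-2216, Mul(Add(24064, 19440), Pow(Add(-3482, -12742), -1)))) = Mul(Add(-25050, Add(Rational(-5229, 2), Mul(2, 3481), -1180)), Add(-2216, Mul(43504, Pow(-16224, -1)))) = Mul(Add(-25050, Add(Rational(-5229, 2), 6962, -1180)), Add(-2216, Mul(43504, Rational(-1, 16224)))) = Mul(Add(-25050, Rational(6335, 2)), Add(-2216, Rational(-2719, 1014))) = Mul(Rational(-43765, 2), Rational(-2249743, 1014)) = Rational(98460002395, 2028)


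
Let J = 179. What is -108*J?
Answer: -19332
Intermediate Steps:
-108*J = -108*179 = -19332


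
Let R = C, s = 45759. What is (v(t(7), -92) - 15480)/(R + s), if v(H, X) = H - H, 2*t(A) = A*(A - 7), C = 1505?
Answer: -1935/5908 ≈ -0.32752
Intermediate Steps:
R = 1505
t(A) = A*(-7 + A)/2 (t(A) = (A*(A - 7))/2 = (A*(-7 + A))/2 = A*(-7 + A)/2)
v(H, X) = 0
(v(t(7), -92) - 15480)/(R + s) = (0 - 15480)/(1505 + 45759) = -15480/47264 = -15480*1/47264 = -1935/5908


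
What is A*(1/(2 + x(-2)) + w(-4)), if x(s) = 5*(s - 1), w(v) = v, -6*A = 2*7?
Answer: 371/39 ≈ 9.5128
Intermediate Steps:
A = -7/3 ≈ -2.3333
x(s) = -5 + 5*s (x(s) = 5*(-1 + s) = -5 + 5*s)
A*(1/(2 + x(-2)) + w(-4)) = -7*(1/(2 + (-5 + 5*(-2))) - 4)/3 = -7*(1/(2 + (-5 - 10)) - 4)/3 = -7*(1/(2 - 15) - 4)/3 = -7*(1/(-13) - 4)/3 = -7*(-1/13 - 4)/3 = -7/3*(-53/13) = 371/39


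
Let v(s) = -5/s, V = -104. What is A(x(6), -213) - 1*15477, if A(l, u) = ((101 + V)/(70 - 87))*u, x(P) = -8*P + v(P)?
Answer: -263748/17 ≈ -15515.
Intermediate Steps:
x(P) = -8*P - 5/P
A(l, u) = 3*u/17 (A(l, u) = ((101 - 104)/(70 - 87))*u = (-3/(-17))*u = (-3*(-1/17))*u = 3*u/17)
A(x(6), -213) - 1*15477 = (3/17)*(-213) - 1*15477 = -639/17 - 15477 = -263748/17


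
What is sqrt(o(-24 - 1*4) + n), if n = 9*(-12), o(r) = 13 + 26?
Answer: I*sqrt(69) ≈ 8.3066*I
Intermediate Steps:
o(r) = 39
n = -108
sqrt(o(-24 - 1*4) + n) = sqrt(39 - 108) = sqrt(-69) = I*sqrt(69)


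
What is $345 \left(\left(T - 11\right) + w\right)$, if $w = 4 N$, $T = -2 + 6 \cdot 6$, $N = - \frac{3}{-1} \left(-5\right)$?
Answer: $-12765$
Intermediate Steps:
$N = -15$ ($N = \left(-3\right) \left(-1\right) \left(-5\right) = 3 \left(-5\right) = -15$)
$T = 34$ ($T = -2 + 36 = 34$)
$w = -60$ ($w = 4 \left(-15\right) = -60$)
$345 \left(\left(T - 11\right) + w\right) = 345 \left(\left(34 - 11\right) - 60\right) = 345 \left(23 - 60\right) = 345 \left(-37\right) = -12765$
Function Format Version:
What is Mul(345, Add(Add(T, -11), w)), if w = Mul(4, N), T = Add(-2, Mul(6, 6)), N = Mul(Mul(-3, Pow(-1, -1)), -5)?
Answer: -12765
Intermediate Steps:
N = -15 (N = Mul(Mul(-3, -1), -5) = Mul(3, -5) = -15)
T = 34 (T = Add(-2, 36) = 34)
w = -60 (w = Mul(4, -15) = -60)
Mul(345, Add(Add(T, -11), w)) = Mul(345, Add(Add(34, -11), -60)) = Mul(345, Add(23, -60)) = Mul(345, -37) = -12765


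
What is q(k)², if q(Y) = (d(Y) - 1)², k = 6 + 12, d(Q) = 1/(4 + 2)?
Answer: 625/1296 ≈ 0.48225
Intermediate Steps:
d(Q) = ⅙ (d(Q) = 1/6 = ⅙)
k = 18
q(Y) = 25/36 (q(Y) = (⅙ - 1)² = (-⅚)² = 25/36)
q(k)² = (25/36)² = 625/1296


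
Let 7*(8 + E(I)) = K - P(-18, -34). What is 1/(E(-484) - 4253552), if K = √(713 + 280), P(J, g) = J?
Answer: -208424314/886544789108611 - 7*√993/886544789108611 ≈ -2.3510e-7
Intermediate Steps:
K = √993 ≈ 31.512
E(I) = -38/7 + √993/7 (E(I) = -8 + (√993 - 1*(-18))/7 = -8 + (√993 + 18)/7 = -8 + (18 + √993)/7 = -8 + (18/7 + √993/7) = -38/7 + √993/7)
1/(E(-484) - 4253552) = 1/((-38/7 + √993/7) - 4253552) = 1/(-29774902/7 + √993/7)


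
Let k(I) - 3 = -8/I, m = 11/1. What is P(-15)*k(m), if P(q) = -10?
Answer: -250/11 ≈ -22.727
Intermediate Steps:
m = 11 (m = 11*1 = 11)
k(I) = 3 - 8/I
P(-15)*k(m) = -10*(3 - 8/11) = -10*25/11 = -250/11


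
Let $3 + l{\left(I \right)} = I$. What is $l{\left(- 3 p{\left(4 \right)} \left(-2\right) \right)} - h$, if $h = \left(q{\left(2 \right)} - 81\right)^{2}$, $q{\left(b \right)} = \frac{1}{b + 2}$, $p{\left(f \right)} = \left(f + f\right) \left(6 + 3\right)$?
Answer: $- \frac{97465}{16} \approx -6091.6$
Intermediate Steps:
$p{\left(f \right)} = 18 f$ ($p{\left(f \right)} = 2 f 9 = 18 f$)
$q{\left(b \right)} = \frac{1}{2 + b}$
$l{\left(I \right)} = -3 + I$
$h = \frac{104329}{16}$ ($h = \left(\frac{1}{2 + 2} - 81\right)^{2} = \left(\frac{1}{4} - 81\right)^{2} = \left(- \frac{323}{4}\right)^{2} = \frac{104329}{16} \approx 6520.6$)
$l{\left(- 3 p{\left(4 \right)} \left(-2\right) \right)} - h = \left(-3 + - 3 \cdot 18 \cdot 4 \left(-2\right)\right) - \frac{104329}{16} = \left(-3 + \left(-3\right) 72 \left(-2\right)\right) - \frac{104329}{16} = \left(-3 - -432\right) - \frac{104329}{16} = \left(-3 + 432\right) - \frac{104329}{16} = 429 - \frac{104329}{16} = - \frac{97465}{16}$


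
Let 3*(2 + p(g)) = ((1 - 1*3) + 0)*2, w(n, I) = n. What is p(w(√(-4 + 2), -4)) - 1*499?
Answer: -1507/3 ≈ -502.33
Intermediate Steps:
p(g) = -10/3 (p(g) = -2 + (((1 - 1*3) + 0)*2)/3 = -2 + (((1 - 3) + 0)*2)/3 = -2 + ((-2 + 0)*2)/3 = -2 + (-2*2)/3 = -2 + (⅓)*(-4) = -2 - 4/3 = -10/3)
p(w(√(-4 + 2), -4)) - 1*499 = -10/3 - 1*499 = -10/3 - 499 = -1507/3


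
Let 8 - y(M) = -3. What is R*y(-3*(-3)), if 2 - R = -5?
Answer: 77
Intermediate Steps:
R = 7 (R = 2 - 1*(-5) = 2 + 5 = 7)
y(M) = 11 (y(M) = 8 - 1*(-3) = 8 + 3 = 11)
R*y(-3*(-3)) = 7*11 = 77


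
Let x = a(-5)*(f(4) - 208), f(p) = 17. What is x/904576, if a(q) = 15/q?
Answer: 3/4736 ≈ 0.00063345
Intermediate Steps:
x = 573 (x = (15/(-5))*(17 - 208) = (15*(-1/5))*(-191) = -3*(-191) = 573)
x/904576 = 573/904576 = 573*(1/904576) = 3/4736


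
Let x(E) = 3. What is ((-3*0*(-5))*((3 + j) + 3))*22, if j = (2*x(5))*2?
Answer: 0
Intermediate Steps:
j = 12 (j = (2*3)*2 = 6*2 = 12)
((-3*0*(-5))*((3 + j) + 3))*22 = ((-3*0*(-5))*((3 + 12) + 3))*22 = ((0*(-5))*(15 + 3))*22 = (0*18)*22 = 0*22 = 0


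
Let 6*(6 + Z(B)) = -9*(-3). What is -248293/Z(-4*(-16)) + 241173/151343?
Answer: 75155538517/454029 ≈ 1.6553e+5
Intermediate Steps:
Z(B) = -3/2 (Z(B) = -6 + (-9*(-3))/6 = -6 + (⅙)*27 = -6 + 9/2 = -3/2)
-248293/Z(-4*(-16)) + 241173/151343 = -248293/(-3/2) + 241173/151343 = -248293*(-⅔) + 241173*(1/151343) = 496586/3 + 241173/151343 = 75155538517/454029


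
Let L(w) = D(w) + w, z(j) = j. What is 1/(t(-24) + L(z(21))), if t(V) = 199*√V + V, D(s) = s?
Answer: 3/158458 - 199*I*√6/475374 ≈ 1.8932e-5 - 0.0010254*I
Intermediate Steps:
L(w) = 2*w (L(w) = w + w = 2*w)
t(V) = V + 199*√V
1/(t(-24) + L(z(21))) = 1/((-24 + 199*√(-24)) + 2*21) = 1/((-24 + 199*(2*I*√6)) + 42) = 1/((-24 + 398*I*√6) + 42) = 1/(18 + 398*I*√6)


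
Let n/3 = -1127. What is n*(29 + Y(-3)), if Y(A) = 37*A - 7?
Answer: 300909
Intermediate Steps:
Y(A) = -7 + 37*A
n = -3381 (n = 3*(-1127) = -3381)
n*(29 + Y(-3)) = -3381*(29 + (-7 + 37*(-3))) = -3381*(29 + (-7 - 111)) = -3381*(29 - 118) = -3381*(-89) = 300909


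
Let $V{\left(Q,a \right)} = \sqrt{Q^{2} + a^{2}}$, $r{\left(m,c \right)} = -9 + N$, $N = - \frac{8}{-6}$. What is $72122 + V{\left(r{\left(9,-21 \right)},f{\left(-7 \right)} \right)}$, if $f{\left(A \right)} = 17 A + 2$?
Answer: $72122 + \frac{\sqrt{123730}}{3} \approx 72239.0$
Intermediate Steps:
$N = \frac{4}{3}$ ($N = \left(-8\right) \left(- \frac{1}{6}\right) = \frac{4}{3} \approx 1.3333$)
$f{\left(A \right)} = 2 + 17 A$
$r{\left(m,c \right)} = - \frac{23}{3}$ ($r{\left(m,c \right)} = -9 + \frac{4}{3} = - \frac{23}{3}$)
$72122 + V{\left(r{\left(9,-21 \right)},f{\left(-7 \right)} \right)} = 72122 + \sqrt{\left(- \frac{23}{3}\right)^{2} + \left(2 + 17 \left(-7\right)\right)^{2}} = 72122 + \sqrt{\frac{529}{9} + \left(2 - 119\right)^{2}} = 72122 + \sqrt{\frac{529}{9} + \left(-117\right)^{2}} = 72122 + \sqrt{\frac{529}{9} + 13689} = 72122 + \sqrt{\frac{123730}{9}} = 72122 + \frac{\sqrt{123730}}{3}$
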